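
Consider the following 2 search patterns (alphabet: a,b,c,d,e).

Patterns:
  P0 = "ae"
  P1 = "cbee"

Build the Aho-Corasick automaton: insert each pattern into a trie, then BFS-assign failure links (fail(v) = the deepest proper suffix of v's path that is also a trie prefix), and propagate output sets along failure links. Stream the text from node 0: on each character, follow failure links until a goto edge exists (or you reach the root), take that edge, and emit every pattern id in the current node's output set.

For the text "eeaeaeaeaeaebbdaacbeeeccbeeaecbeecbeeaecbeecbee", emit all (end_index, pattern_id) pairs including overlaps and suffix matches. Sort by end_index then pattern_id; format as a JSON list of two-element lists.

Build automaton:
Trie nodes:
  0='ε' goto a→1 c→3
  1='a' goto e→2
  2='ae' goto ·  [P0 ends]
  3='c' goto b→4
  4='cb' goto e→5
  5='cbe' goto e→6
  6='cbee' goto ·  [P1 ends]

BFS fail/out derivation:
  fail(1) 'a': from fail(0)=0 chase 'a': 0 ⇒ 0;  out=∅∪out(0)=∅
  fail(3) 'c': from fail(0)=0 chase 'c': 0 ⇒ 0;  out=∅∪out(0)=∅
  fail(2) 'ae': from fail(1)=0 chase 'e': 0 ⇒ 0;  out={0}∪out(0)={0}
  fail(4) 'cb': from fail(3)=0 chase 'b': 0 ⇒ 0;  out=∅∪out(0)=∅
  fail(5) 'cbe': from fail(4)=0 chase 'e': 0 ⇒ 0;  out=∅∪out(0)=∅
  fail(6) 'cbee': from fail(5)=0 chase 'e': 0 ⇒ 0;  out={1}∪out(0)={1}

Scan:
i=0 'e': node 0→0
i=1 'e': node 0→0
i=2 'a': node 0→1
i=3 'e': node 1→2  ** P0@[2:3]
i=4 'a': node 2→1 (fail-walked)
i=5 'e': node 1→2  ** P0@[4:5]
i=6 'a': node 2→1 (fail-walked)
i=7 'e': node 1→2  ** P0@[6:7]
i=8 'a': node 2→1 (fail-walked)
i=9 'e': node 1→2  ** P0@[8:9]
i=10 'a': node 2→1 (fail-walked)
i=11 'e': node 1→2  ** P0@[10:11]
i=12 'b': node 2→0 (fail-walked)
i=13 'b': node 0→0
i=14 'd': node 0→0
i=15 'a': node 0→1
i=16 'a': node 1→1 (fail-walked)
i=17 'c': node 1→3 (fail-walked)
i=18 'b': node 3→4
i=19 'e': node 4→5
i=20 'e': node 5→6  ** P1@[17:20]
i=21 'e': node 6→0 (fail-walked)
i=22 'c': node 0→3
i=23 'c': node 3→3 (fail-walked)
i=24 'b': node 3→4
i=25 'e': node 4→5
i=26 'e': node 5→6  ** P1@[23:26]
i=27 'a': node 6→1 (fail-walked)
i=28 'e': node 1→2  ** P0@[27:28]
i=29 'c': node 2→3 (fail-walked)
i=30 'b': node 3→4
i=31 'e': node 4→5
i=32 'e': node 5→6  ** P1@[29:32]
i=33 'c': node 6→3 (fail-walked)
i=34 'b': node 3→4
i=35 'e': node 4→5
i=36 'e': node 5→6  ** P1@[33:36]
i=37 'a': node 6→1 (fail-walked)
i=38 'e': node 1→2  ** P0@[37:38]
i=39 'c': node 2→3 (fail-walked)
i=40 'b': node 3→4
i=41 'e': node 4→5
i=42 'e': node 5→6  ** P1@[39:42]
i=43 'c': node 6→3 (fail-walked)
i=44 'b': node 3→4
i=45 'e': node 4→5
i=46 'e': node 5→6  ** P1@[43:46]

Matches: [[3,0],[5,0],[7,0],[9,0],[11,0],[20,1],[26,1],[28,0],[32,1],[36,1],[38,0],[42,1],[46,1]]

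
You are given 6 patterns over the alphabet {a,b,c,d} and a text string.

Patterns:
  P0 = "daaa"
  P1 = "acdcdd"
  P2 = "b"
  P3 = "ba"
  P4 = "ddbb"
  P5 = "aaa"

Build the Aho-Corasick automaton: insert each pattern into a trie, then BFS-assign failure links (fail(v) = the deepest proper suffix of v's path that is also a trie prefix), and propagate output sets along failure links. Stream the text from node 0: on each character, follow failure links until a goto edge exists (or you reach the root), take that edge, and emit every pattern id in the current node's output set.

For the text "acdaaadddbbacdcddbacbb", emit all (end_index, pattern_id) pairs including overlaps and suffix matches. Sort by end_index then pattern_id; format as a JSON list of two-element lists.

Build automaton:
Trie (insert patterns):
  n0 'ε': a→5 b→11 d→1
  n1 'd': a→2 d→13
  n2 'da': a→3
  n3 'daa': a→4
  n4 'daaa': ·  [P0 ends]
  n5 'a': a→16 c→6
  n6 'ac': d→7
  n7 'acd': c→8
  n8 'acdc': d→9
  n9 'acdcd': d→10
  n10 'acdcdd': ·  [P1 ends]
  n11 'b': a→12  [P2 ends]
  n12 'ba': ·  [P3 ends]
  n13 'dd': b→14
  n14 'ddb': b→15
  n15 'ddbb': ·  [P4 ends]
  n16 'aa': a→17
  n17 'aaa': ·  [P5 ends]

Failure links (BFS by depth):
  n1('d'): parent n0 fail=0; on 'd' 0 → fail=0;  out ∅∪∅=∅
  n5('a'): parent n0 fail=0; on 'a' 0 → fail=0;  out ∅∪∅=∅
  n11('b'): parent n0 fail=0; on 'b' 0 → fail=0;  out {2}∪∅={2}
  n2('da'): parent n1 fail=0; on 'a' 0 → fail=5;  out ∅∪∅=∅
  n6('ac'): parent n5 fail=0; on 'c' 0 → fail=0;  out ∅∪∅=∅
  n12('ba'): parent n11 fail=0; on 'a' 0 → fail=5;  out {3}∪∅={3}
  n13('dd'): parent n1 fail=0; on 'd' 0 → fail=1;  out ∅∪∅=∅
  n16('aa'): parent n5 fail=0; on 'a' 0 → fail=5;  out ∅∪∅=∅
  n3('daa'): parent n2 fail=5; on 'a' 5 → fail=16;  out ∅∪∅=∅
  n7('acd'): parent n6 fail=0; on 'd' 0 → fail=1;  out ∅∪∅=∅
  n14('ddb'): parent n13 fail=1; on 'b' 1→0 → fail=11;  out ∅∪{2}={2}
  n17('aaa'): parent n16 fail=5; on 'a' 5 → fail=16;  out {5}∪∅={5}
  n4('daaa'): parent n3 fail=16; on 'a' 16 → fail=17;  out {0}∪{5}={0,5}
  n8('acdc'): parent n7 fail=1; on 'c' 1→0 → fail=0;  out ∅∪∅=∅
  n15('ddbb'): parent n14 fail=11; on 'b' 11→0 → fail=11;  out {4}∪{2}={2,4}
  n9('acdcd'): parent n8 fail=0; on 'd' 0 → fail=1;  out ∅∪∅=∅
  n10('acdcdd'): parent n9 fail=1; on 'd' 1 → fail=13;  out {1}∪∅={1}

Run:
pos 0 'a': at 5
pos 1 'c': at 6
pos 2 'd': at 7
pos 3 'a': at 2 ·f
pos 4 'a': at 3
pos 5 'a': at 4  ** P0@[2:5],P5@[3:5]
pos 6 'd': at 1 ·f
pos 7 'd': at 13
pos 8 'd': at 13 ·f
pos 9 'b': at 14  ** P2@[9:9]
pos 10 'b': at 15  ** P2@[10:10],P4@[7:10]
pos 11 'a': at 12 ·f  ** P3@[10:11]
pos 12 'c': at 6 ·f
pos 13 'd': at 7
pos 14 'c': at 8
pos 15 'd': at 9
pos 16 'd': at 10  ** P1@[11:16]
pos 17 'b': at 14 ·f  ** P2@[17:17]
pos 18 'a': at 12 ·f  ** P3@[17:18]
pos 19 'c': at 6 ·f
pos 20 'b': at 11 ·f  ** P2@[20:20]
pos 21 'b': at 11 ·f  ** P2@[21:21]

All matches (sorted): [[5,0],[5,5],[9,2],[10,2],[10,4],[11,3],[16,1],[17,2],[18,3],[20,2],[21,2]]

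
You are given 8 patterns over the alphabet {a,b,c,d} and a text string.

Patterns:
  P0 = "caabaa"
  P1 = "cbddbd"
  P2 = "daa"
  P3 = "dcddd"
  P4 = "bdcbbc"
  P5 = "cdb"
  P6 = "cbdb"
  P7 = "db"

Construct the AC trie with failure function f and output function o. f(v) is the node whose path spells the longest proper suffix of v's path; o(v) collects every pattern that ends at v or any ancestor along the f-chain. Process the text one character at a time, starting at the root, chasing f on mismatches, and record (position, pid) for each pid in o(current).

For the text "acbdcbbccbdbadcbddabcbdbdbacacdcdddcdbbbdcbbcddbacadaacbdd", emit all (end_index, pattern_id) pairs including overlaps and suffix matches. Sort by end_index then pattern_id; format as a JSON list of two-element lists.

Construct AC machine:
Trie nodes:
  n0 'ε': b→19 c→1 d→12
  n1 'c': a→2 b→7 d→25
  n2 'ca': a→3
  n3 'caa': b→4
  n4 'caab': a→5
  n5 'caaba': a→6
  n6 'caabaa': ·  [P0 ends]
  n7 'cb': d→8
  n8 'cbd': b→27 d→9
  n9 'cbdd': b→10
  n10 'cbddb': d→11
  n11 'cbddbd': ·  [P1 ends]
  n12 'd': a→13 b→28 c→15
  n13 'da': a→14
  n14 'daa': ·  [P2 ends]
  n15 'dc': d→16
  n16 'dcd': d→17
  n17 'dcdd': d→18
  n18 'dcddd': ·  [P3 ends]
  n19 'b': d→20
  n20 'bd': c→21
  n21 'bdc': b→22
  n22 'bdcb': b→23
  n23 'bdcbb': c→24
  n24 'bdcbbc': ·  [P4 ends]
  n25 'cd': b→26
  n26 'cdb': ·  [P5 ends]
  n27 'cbdb': ·  [P6 ends]
  n28 'db': ·  [P7 ends]

Failure links (BFS by depth):
  fail(1) 'c': from fail(0)=0 chase 'c': 0 ⇒ 0;  out=∅∪out(0)=∅
  fail(12) 'd': from fail(0)=0 chase 'd': 0 ⇒ 0;  out=∅∪out(0)=∅
  fail(19) 'b': from fail(0)=0 chase 'b': 0 ⇒ 0;  out=∅∪out(0)=∅
  fail(2) 'ca': from fail(1)=0 chase 'a': 0 ⇒ 0;  out=∅∪out(0)=∅
  fail(7) 'cb': from fail(1)=0 chase 'b': 0 ⇒ 19;  out=∅∪out(19)=∅
  fail(13) 'da': from fail(12)=0 chase 'a': 0 ⇒ 0;  out=∅∪out(0)=∅
  fail(15) 'dc': from fail(12)=0 chase 'c': 0 ⇒ 1;  out=∅∪out(1)=∅
  fail(20) 'bd': from fail(19)=0 chase 'd': 0 ⇒ 12;  out=∅∪out(12)=∅
  fail(25) 'cd': from fail(1)=0 chase 'd': 0 ⇒ 12;  out=∅∪out(12)=∅
  fail(28) 'db': from fail(12)=0 chase 'b': 0 ⇒ 19;  out={7}∪out(19)={7}
  fail(3) 'caa': from fail(2)=0 chase 'a': 0 ⇒ 0;  out=∅∪out(0)=∅
  fail(8) 'cbd': from fail(7)=19 chase 'd': 19 ⇒ 20;  out=∅∪out(20)=∅
  fail(14) 'daa': from fail(13)=0 chase 'a': 0 ⇒ 0;  out={2}∪out(0)={2}
  fail(16) 'dcd': from fail(15)=1 chase 'd': 1 ⇒ 25;  out=∅∪out(25)=∅
  fail(21) 'bdc': from fail(20)=12 chase 'c': 12 ⇒ 15;  out=∅∪out(15)=∅
  fail(26) 'cdb': from fail(25)=12 chase 'b': 12 ⇒ 28;  out={5}∪out(28)={5,7}
  fail(4) 'caab': from fail(3)=0 chase 'b': 0 ⇒ 19;  out=∅∪out(19)=∅
  fail(9) 'cbdd': from fail(8)=20 chase 'd': 20→12→0 ⇒ 12;  out=∅∪out(12)=∅
  fail(17) 'dcdd': from fail(16)=25 chase 'd': 25→12→0 ⇒ 12;  out=∅∪out(12)=∅
  fail(22) 'bdcb': from fail(21)=15 chase 'b': 15→1 ⇒ 7;  out=∅∪out(7)=∅
  fail(27) 'cbdb': from fail(8)=20 chase 'b': 20→12 ⇒ 28;  out={6}∪out(28)={6,7}
  fail(5) 'caaba': from fail(4)=19 chase 'a': 19→0 ⇒ 0;  out=∅∪out(0)=∅
  fail(10) 'cbddb': from fail(9)=12 chase 'b': 12 ⇒ 28;  out=∅∪out(28)={7}
  fail(18) 'dcddd': from fail(17)=12 chase 'd': 12→0 ⇒ 12;  out={3}∪out(12)={3}
  fail(23) 'bdcbb': from fail(22)=7 chase 'b': 7→19→0 ⇒ 19;  out=∅∪out(19)=∅
  fail(6) 'caabaa': from fail(5)=0 chase 'a': 0 ⇒ 0;  out={0}∪out(0)={0}
  fail(11) 'cbddbd': from fail(10)=28 chase 'd': 28→19 ⇒ 20;  out={1}∪out(20)={1}
  fail(24) 'bdcbbc': from fail(23)=19 chase 'c': 19→0 ⇒ 1;  out={4}∪out(1)={4}

Text stream:
[0] read 'a'  n0⇒n0
[1] read 'c'  n0⇒n1
[2] read 'b'  n1⇒n7
[3] read 'd'  n7⇒n8
[4] read 'c'  n8⇒n21 (via fail)
[5] read 'b'  n21⇒n22
[6] read 'b'  n22⇒n23
[7] read 'c'  n23⇒n24  emit P4@[2:7]
[8] read 'c'  n24⇒n1 (via fail)
[9] read 'b'  n1⇒n7
[10] read 'd'  n7⇒n8
[11] read 'b'  n8⇒n27  emit P6@[8:11],P7@[10:11]
[12] read 'a'  n27⇒n0 (via fail)
[13] read 'd'  n0⇒n12
[14] read 'c'  n12⇒n15
[15] read 'b'  n15⇒n7 (via fail)
[16] read 'd'  n7⇒n8
[17] read 'd'  n8⇒n9
[18] read 'a'  n9⇒n13 (via fail)
[19] read 'b'  n13⇒n19 (via fail)
[20] read 'c'  n19⇒n1 (via fail)
[21] read 'b'  n1⇒n7
[22] read 'd'  n7⇒n8
[23] read 'b'  n8⇒n27  emit P6@[20:23],P7@[22:23]
[24] read 'd'  n27⇒n20 (via fail)
[25] read 'b'  n20⇒n28 (via fail)  emit P7@[24:25]
[26] read 'a'  n28⇒n0 (via fail)
[27] read 'c'  n0⇒n1
[28] read 'a'  n1⇒n2
[29] read 'c'  n2⇒n1 (via fail)
[30] read 'd'  n1⇒n25
[31] read 'c'  n25⇒n15 (via fail)
[32] read 'd'  n15⇒n16
[33] read 'd'  n16⇒n17
[34] read 'd'  n17⇒n18  emit P3@[30:34]
[35] read 'c'  n18⇒n15 (via fail)
[36] read 'd'  n15⇒n16
[37] read 'b'  n16⇒n26 (via fail)  emit P5@[35:37],P7@[36:37]
[38] read 'b'  n26⇒n19 (via fail)
[39] read 'b'  n19⇒n19 (via fail)
[40] read 'd'  n19⇒n20
[41] read 'c'  n20⇒n21
[42] read 'b'  n21⇒n22
[43] read 'b'  n22⇒n23
[44] read 'c'  n23⇒n24  emit P4@[39:44]
[45] read 'd'  n24⇒n25 (via fail)
[46] read 'd'  n25⇒n12 (via fail)
[47] read 'b'  n12⇒n28  emit P7@[46:47]
[48] read 'a'  n28⇒n0 (via fail)
[49] read 'c'  n0⇒n1
[50] read 'a'  n1⇒n2
[51] read 'd'  n2⇒n12 (via fail)
[52] read 'a'  n12⇒n13
[53] read 'a'  n13⇒n14  emit P2@[51:53]
[54] read 'c'  n14⇒n1 (via fail)
[55] read 'b'  n1⇒n7
[56] read 'd'  n7⇒n8
[57] read 'd'  n8⇒n9

Result: [[7,4],[11,6],[11,7],[23,6],[23,7],[25,7],[34,3],[37,5],[37,7],[44,4],[47,7],[53,2]]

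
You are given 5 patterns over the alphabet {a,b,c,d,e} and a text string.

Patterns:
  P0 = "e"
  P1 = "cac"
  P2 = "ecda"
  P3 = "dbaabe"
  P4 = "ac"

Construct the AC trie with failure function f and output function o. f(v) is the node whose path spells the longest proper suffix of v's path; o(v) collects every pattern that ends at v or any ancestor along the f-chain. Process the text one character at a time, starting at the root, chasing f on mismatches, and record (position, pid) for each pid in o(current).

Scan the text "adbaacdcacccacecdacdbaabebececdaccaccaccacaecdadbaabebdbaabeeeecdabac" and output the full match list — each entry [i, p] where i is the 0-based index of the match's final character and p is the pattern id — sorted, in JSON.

Construct AC machine:
Trie (insert patterns):
  n0 'ε': a→14 c→2 d→8 e→1
  n1 'e': c→5  ←P0
  n2 'c': a→3
  n3 'ca': c→4
  n4 'cac': ·  ←P1
  n5 'ec': d→6
  n6 'ecd': a→7
  n7 'ecda': ·  ←P2
  n8 'd': b→9
  n9 'db': a→10
  n10 'dba': a→11
  n11 'dbaa': b→12
  n12 'dbaab': e→13
  n13 'dbaabe': ·  ←P3
  n14 'a': c→15
  n15 'ac': ·  ←P4

BFS fail/out derivation:
  n1('e'): parent n0 fail=0; on 'e' 0 → fail=0;  out {0}∪∅={0}
  n2('c'): parent n0 fail=0; on 'c' 0 → fail=0;  out ∅∪∅=∅
  n8('d'): parent n0 fail=0; on 'd' 0 → fail=0;  out ∅∪∅=∅
  n14('a'): parent n0 fail=0; on 'a' 0 → fail=0;  out ∅∪∅=∅
  n3('ca'): parent n2 fail=0; on 'a' 0 → fail=14;  out ∅∪∅=∅
  n5('ec'): parent n1 fail=0; on 'c' 0 → fail=2;  out ∅∪∅=∅
  n9('db'): parent n8 fail=0; on 'b' 0 → fail=0;  out ∅∪∅=∅
  n15('ac'): parent n14 fail=0; on 'c' 0 → fail=2;  out {4}∪∅={4}
  n4('cac'): parent n3 fail=14; on 'c' 14 → fail=15;  out {1}∪{4}={1,4}
  n6('ecd'): parent n5 fail=2; on 'd' 2→0 → fail=8;  out ∅∪∅=∅
  n10('dba'): parent n9 fail=0; on 'a' 0 → fail=14;  out ∅∪∅=∅
  n7('ecda'): parent n6 fail=8; on 'a' 8→0 → fail=14;  out {2}∪∅={2}
  n11('dbaa'): parent n10 fail=14; on 'a' 14→0 → fail=14;  out ∅∪∅=∅
  n12('dbaab'): parent n11 fail=14; on 'b' 14→0 → fail=0;  out ∅∪∅=∅
  n13('dbaabe'): parent n12 fail=0; on 'e' 0 → fail=1;  out {3}∪{0}={0,3}

Text stream:
i=0 'a': node 0→14
i=1 'd': node 14→8 ·f
i=2 'b': node 8→9
i=3 'a': node 9→10
i=4 'a': node 10→11
i=5 'c': node 11→15 ·f  emit P4@[4:5]
i=6 'd': node 15→8 ·f
i=7 'c': node 8→2 ·f
i=8 'a': node 2→3
i=9 'c': node 3→4  emit P1@[7:9],P4@[8:9]
i=10 'c': node 4→2 ·f
i=11 'c': node 2→2 ·f
i=12 'a': node 2→3
i=13 'c': node 3→4  emit P1@[11:13],P4@[12:13]
i=14 'e': node 4→1 ·f  emit P0@[14:14]
i=15 'c': node 1→5
i=16 'd': node 5→6
i=17 'a': node 6→7  emit P2@[14:17]
i=18 'c': node 7→15 ·f  emit P4@[17:18]
i=19 'd': node 15→8 ·f
i=20 'b': node 8→9
i=21 'a': node 9→10
i=22 'a': node 10→11
i=23 'b': node 11→12
i=24 'e': node 12→13  emit P0@[24:24],P3@[19:24]
i=25 'b': node 13→0 ·f
i=26 'e': node 0→1  emit P0@[26:26]
i=27 'c': node 1→5
i=28 'e': node 5→1 ·f  emit P0@[28:28]
i=29 'c': node 1→5
i=30 'd': node 5→6
i=31 'a': node 6→7  emit P2@[28:31]
i=32 'c': node 7→15 ·f  emit P4@[31:32]
i=33 'c': node 15→2 ·f
i=34 'a': node 2→3
i=35 'c': node 3→4  emit P1@[33:35],P4@[34:35]
i=36 'c': node 4→2 ·f
i=37 'a': node 2→3
i=38 'c': node 3→4  emit P1@[36:38],P4@[37:38]
i=39 'c': node 4→2 ·f
i=40 'a': node 2→3
i=41 'c': node 3→4  emit P1@[39:41],P4@[40:41]
i=42 'a': node 4→3 ·f
i=43 'e': node 3→1 ·f  emit P0@[43:43]
i=44 'c': node 1→5
i=45 'd': node 5→6
i=46 'a': node 6→7  emit P2@[43:46]
i=47 'd': node 7→8 ·f
i=48 'b': node 8→9
i=49 'a': node 9→10
i=50 'a': node 10→11
i=51 'b': node 11→12
i=52 'e': node 12→13  emit P0@[52:52],P3@[47:52]
i=53 'b': node 13→0 ·f
i=54 'd': node 0→8
i=55 'b': node 8→9
i=56 'a': node 9→10
i=57 'a': node 10→11
i=58 'b': node 11→12
i=59 'e': node 12→13  emit P0@[59:59],P3@[54:59]
i=60 'e': node 13→1 ·f  emit P0@[60:60]
i=61 'e': node 1→1 ·f  emit P0@[61:61]
i=62 'e': node 1→1 ·f  emit P0@[62:62]
i=63 'c': node 1→5
i=64 'd': node 5→6
i=65 'a': node 6→7  emit P2@[62:65]
i=66 'b': node 7→0 ·f
i=67 'a': node 0→14
i=68 'c': node 14→15  emit P4@[67:68]

Matches: [[5,4],[9,1],[9,4],[13,1],[13,4],[14,0],[17,2],[18,4],[24,0],[24,3],[26,0],[28,0],[31,2],[32,4],[35,1],[35,4],[38,1],[38,4],[41,1],[41,4],[43,0],[46,2],[52,0],[52,3],[59,0],[59,3],[60,0],[61,0],[62,0],[65,2],[68,4]]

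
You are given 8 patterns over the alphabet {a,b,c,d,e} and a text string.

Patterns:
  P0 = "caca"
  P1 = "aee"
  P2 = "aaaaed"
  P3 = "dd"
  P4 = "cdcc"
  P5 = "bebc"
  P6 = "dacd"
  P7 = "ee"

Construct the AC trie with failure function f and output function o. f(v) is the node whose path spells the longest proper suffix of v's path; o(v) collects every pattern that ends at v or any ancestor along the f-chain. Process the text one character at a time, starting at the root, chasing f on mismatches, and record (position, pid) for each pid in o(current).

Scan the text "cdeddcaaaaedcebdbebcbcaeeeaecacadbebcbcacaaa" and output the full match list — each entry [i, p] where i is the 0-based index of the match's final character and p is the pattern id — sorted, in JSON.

Build automaton:
Trie (insert patterns):
  n0 'ε': a→5 b→18 c→1 d→13 e→25
  n1 'c': a→2 d→15
  n2 'ca': c→3
  n3 'cac': a→4
  n4 'caca': ·  ←P0
  n5 'a': a→8 e→6
  n6 'ae': e→7
  n7 'aee': ·  ←P1
  n8 'aa': a→9
  n9 'aaa': a→10
  n10 'aaaa': e→11
  n11 'aaaae': d→12
  n12 'aaaaed': ·  ←P2
  n13 'd': a→22 d→14
  n14 'dd': ·  ←P3
  n15 'cd': c→16
  n16 'cdc': c→17
  n17 'cdcc': ·  ←P4
  n18 'b': e→19
  n19 'be': b→20
  n20 'beb': c→21
  n21 'bebc': ·  ←P5
  n22 'da': c→23
  n23 'dac': d→24
  n24 'dacd': ·  ←P6
  n25 'e': e→26
  n26 'ee': ·  ←P7

BFS fail/out derivation:
  fail(1) 'c': from fail(0)=0 chase 'c': 0 ⇒ 0;  out=∅∪out(0)=∅
  fail(5) 'a': from fail(0)=0 chase 'a': 0 ⇒ 0;  out=∅∪out(0)=∅
  fail(13) 'd': from fail(0)=0 chase 'd': 0 ⇒ 0;  out=∅∪out(0)=∅
  fail(18) 'b': from fail(0)=0 chase 'b': 0 ⇒ 0;  out=∅∪out(0)=∅
  fail(25) 'e': from fail(0)=0 chase 'e': 0 ⇒ 0;  out=∅∪out(0)=∅
  fail(2) 'ca': from fail(1)=0 chase 'a': 0 ⇒ 5;  out=∅∪out(5)=∅
  fail(6) 'ae': from fail(5)=0 chase 'e': 0 ⇒ 25;  out=∅∪out(25)=∅
  fail(8) 'aa': from fail(5)=0 chase 'a': 0 ⇒ 5;  out=∅∪out(5)=∅
  fail(14) 'dd': from fail(13)=0 chase 'd': 0 ⇒ 13;  out={3}∪out(13)={3}
  fail(15) 'cd': from fail(1)=0 chase 'd': 0 ⇒ 13;  out=∅∪out(13)=∅
  fail(19) 'be': from fail(18)=0 chase 'e': 0 ⇒ 25;  out=∅∪out(25)=∅
  fail(22) 'da': from fail(13)=0 chase 'a': 0 ⇒ 5;  out=∅∪out(5)=∅
  fail(26) 'ee': from fail(25)=0 chase 'e': 0 ⇒ 25;  out={7}∪out(25)={7}
  fail(3) 'cac': from fail(2)=5 chase 'c': 5→0 ⇒ 1;  out=∅∪out(1)=∅
  fail(7) 'aee': from fail(6)=25 chase 'e': 25 ⇒ 26;  out={1}∪out(26)={1,7}
  fail(9) 'aaa': from fail(8)=5 chase 'a': 5 ⇒ 8;  out=∅∪out(8)=∅
  fail(16) 'cdc': from fail(15)=13 chase 'c': 13→0 ⇒ 1;  out=∅∪out(1)=∅
  fail(20) 'beb': from fail(19)=25 chase 'b': 25→0 ⇒ 18;  out=∅∪out(18)=∅
  fail(23) 'dac': from fail(22)=5 chase 'c': 5→0 ⇒ 1;  out=∅∪out(1)=∅
  fail(4) 'caca': from fail(3)=1 chase 'a': 1 ⇒ 2;  out={0}∪out(2)={0}
  fail(10) 'aaaa': from fail(9)=8 chase 'a': 8 ⇒ 9;  out=∅∪out(9)=∅
  fail(17) 'cdcc': from fail(16)=1 chase 'c': 1→0 ⇒ 1;  out={4}∪out(1)={4}
  fail(21) 'bebc': from fail(20)=18 chase 'c': 18→0 ⇒ 1;  out={5}∪out(1)={5}
  fail(24) 'dacd': from fail(23)=1 chase 'd': 1 ⇒ 15;  out={6}∪out(15)={6}
  fail(11) 'aaaae': from fail(10)=9 chase 'e': 9→8→5 ⇒ 6;  out=∅∪out(6)=∅
  fail(12) 'aaaaed': from fail(11)=6 chase 'd': 6→25→0 ⇒ 13;  out={2}∪out(13)={2}

Scan:
pos 0 'c': at 1
pos 1 'd': at 15
pos 2 'e': at 25 (via fail)
pos 3 'd': at 13 (via fail)
pos 4 'd': at 14  → match P3@[3:4]
pos 5 'c': at 1 (via fail)
pos 6 'a': at 2
pos 7 'a': at 8 (via fail)
pos 8 'a': at 9
pos 9 'a': at 10
pos 10 'e': at 11
pos 11 'd': at 12  → match P2@[6:11]
pos 12 'c': at 1 (via fail)
pos 13 'e': at 25 (via fail)
pos 14 'b': at 18 (via fail)
pos 15 'd': at 13 (via fail)
pos 16 'b': at 18 (via fail)
pos 17 'e': at 19
pos 18 'b': at 20
pos 19 'c': at 21  → match P5@[16:19]
pos 20 'b': at 18 (via fail)
pos 21 'c': at 1 (via fail)
pos 22 'a': at 2
pos 23 'e': at 6 (via fail)
pos 24 'e': at 7  → match P1@[22:24],P7@[23:24]
pos 25 'e': at 26 (via fail)  → match P7@[24:25]
pos 26 'a': at 5 (via fail)
pos 27 'e': at 6
pos 28 'c': at 1 (via fail)
pos 29 'a': at 2
pos 30 'c': at 3
pos 31 'a': at 4  → match P0@[28:31]
pos 32 'd': at 13 (via fail)
pos 33 'b': at 18 (via fail)
pos 34 'e': at 19
pos 35 'b': at 20
pos 36 'c': at 21  → match P5@[33:36]
pos 37 'b': at 18 (via fail)
pos 38 'c': at 1 (via fail)
pos 39 'a': at 2
pos 40 'c': at 3
pos 41 'a': at 4  → match P0@[38:41]
pos 42 'a': at 8 (via fail)
pos 43 'a': at 9

Result: [[4,3],[11,2],[19,5],[24,1],[24,7],[25,7],[31,0],[36,5],[41,0]]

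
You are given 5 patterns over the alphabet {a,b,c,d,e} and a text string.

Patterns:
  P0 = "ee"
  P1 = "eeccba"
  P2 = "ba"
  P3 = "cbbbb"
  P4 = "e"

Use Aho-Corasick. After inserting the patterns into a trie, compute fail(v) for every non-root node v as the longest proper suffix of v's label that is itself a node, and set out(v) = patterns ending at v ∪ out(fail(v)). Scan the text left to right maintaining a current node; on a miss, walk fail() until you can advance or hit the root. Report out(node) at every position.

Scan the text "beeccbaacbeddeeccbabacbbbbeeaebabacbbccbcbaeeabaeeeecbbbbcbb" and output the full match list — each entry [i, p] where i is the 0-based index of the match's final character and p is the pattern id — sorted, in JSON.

Construct AC machine:
Trie (insert patterns):
  0='ε' goto b→7 c→9 e→1
  1='e' goto e→2  [P4 ends]
  2='ee' goto c→3  [P0 ends]
  3='eec' goto c→4
  4='eecc' goto b→5
  5='eeccb' goto a→6
  6='eeccba' goto ·  [P1 ends]
  7='b' goto a→8
  8='ba' goto ·  [P2 ends]
  9='c' goto b→10
  10='cb' goto b→11
  11='cbb' goto b→12
  12='cbbb' goto b→13
  13='cbbbb' goto ·  [P3 ends]

Failure links (BFS by depth):
  fail(1) 'e': from fail(0)=0 chase 'e': 0 ⇒ 0;  out={4}∪out(0)={4}
  fail(7) 'b': from fail(0)=0 chase 'b': 0 ⇒ 0;  out=∅∪out(0)=∅
  fail(9) 'c': from fail(0)=0 chase 'c': 0 ⇒ 0;  out=∅∪out(0)=∅
  fail(2) 'ee': from fail(1)=0 chase 'e': 0 ⇒ 1;  out={0}∪out(1)={0,4}
  fail(8) 'ba': from fail(7)=0 chase 'a': 0 ⇒ 0;  out={2}∪out(0)={2}
  fail(10) 'cb': from fail(9)=0 chase 'b': 0 ⇒ 7;  out=∅∪out(7)=∅
  fail(3) 'eec': from fail(2)=1 chase 'c': 1→0 ⇒ 9;  out=∅∪out(9)=∅
  fail(11) 'cbb': from fail(10)=7 chase 'b': 7→0 ⇒ 7;  out=∅∪out(7)=∅
  fail(4) 'eecc': from fail(3)=9 chase 'c': 9→0 ⇒ 9;  out=∅∪out(9)=∅
  fail(12) 'cbbb': from fail(11)=7 chase 'b': 7→0 ⇒ 7;  out=∅∪out(7)=∅
  fail(5) 'eeccb': from fail(4)=9 chase 'b': 9 ⇒ 10;  out=∅∪out(10)=∅
  fail(13) 'cbbbb': from fail(12)=7 chase 'b': 7→0 ⇒ 7;  out={3}∪out(7)={3}
  fail(6) 'eeccba': from fail(5)=10 chase 'a': 10→7 ⇒ 8;  out={1}∪out(8)={1,2}

Scan:
i=0 'b': node 0→7
i=1 'e': node 7→1 (fail-walked)  emit P4@[1:1]
i=2 'e': node 1→2  emit P0@[1:2],P4@[2:2]
i=3 'c': node 2→3
i=4 'c': node 3→4
i=5 'b': node 4→5
i=6 'a': node 5→6  emit P1@[1:6],P2@[5:6]
i=7 'a': node 6→0 (fail-walked)
i=8 'c': node 0→9
i=9 'b': node 9→10
i=10 'e': node 10→1 (fail-walked)  emit P4@[10:10]
i=11 'd': node 1→0 (fail-walked)
i=12 'd': node 0→0
i=13 'e': node 0→1  emit P4@[13:13]
i=14 'e': node 1→2  emit P0@[13:14],P4@[14:14]
i=15 'c': node 2→3
i=16 'c': node 3→4
i=17 'b': node 4→5
i=18 'a': node 5→6  emit P1@[13:18],P2@[17:18]
i=19 'b': node 6→7 (fail-walked)
i=20 'a': node 7→8  emit P2@[19:20]
i=21 'c': node 8→9 (fail-walked)
i=22 'b': node 9→10
i=23 'b': node 10→11
i=24 'b': node 11→12
i=25 'b': node 12→13  emit P3@[21:25]
i=26 'e': node 13→1 (fail-walked)  emit P4@[26:26]
i=27 'e': node 1→2  emit P0@[26:27],P4@[27:27]
i=28 'a': node 2→0 (fail-walked)
i=29 'e': node 0→1  emit P4@[29:29]
i=30 'b': node 1→7 (fail-walked)
i=31 'a': node 7→8  emit P2@[30:31]
i=32 'b': node 8→7 (fail-walked)
i=33 'a': node 7→8  emit P2@[32:33]
i=34 'c': node 8→9 (fail-walked)
i=35 'b': node 9→10
i=36 'b': node 10→11
i=37 'c': node 11→9 (fail-walked)
i=38 'c': node 9→9 (fail-walked)
i=39 'b': node 9→10
i=40 'c': node 10→9 (fail-walked)
i=41 'b': node 9→10
i=42 'a': node 10→8 (fail-walked)  emit P2@[41:42]
i=43 'e': node 8→1 (fail-walked)  emit P4@[43:43]
i=44 'e': node 1→2  emit P0@[43:44],P4@[44:44]
i=45 'a': node 2→0 (fail-walked)
i=46 'b': node 0→7
i=47 'a': node 7→8  emit P2@[46:47]
i=48 'e': node 8→1 (fail-walked)  emit P4@[48:48]
i=49 'e': node 1→2  emit P0@[48:49],P4@[49:49]
i=50 'e': node 2→2 (fail-walked)  emit P0@[49:50],P4@[50:50]
i=51 'e': node 2→2 (fail-walked)  emit P0@[50:51],P4@[51:51]
i=52 'c': node 2→3
i=53 'b': node 3→10 (fail-walked)
i=54 'b': node 10→11
i=55 'b': node 11→12
i=56 'b': node 12→13  emit P3@[52:56]
i=57 'c': node 13→9 (fail-walked)
i=58 'b': node 9→10
i=59 'b': node 10→11

Result: [[1,4],[2,0],[2,4],[6,1],[6,2],[10,4],[13,4],[14,0],[14,4],[18,1],[18,2],[20,2],[25,3],[26,4],[27,0],[27,4],[29,4],[31,2],[33,2],[42,2],[43,4],[44,0],[44,4],[47,2],[48,4],[49,0],[49,4],[50,0],[50,4],[51,0],[51,4],[56,3]]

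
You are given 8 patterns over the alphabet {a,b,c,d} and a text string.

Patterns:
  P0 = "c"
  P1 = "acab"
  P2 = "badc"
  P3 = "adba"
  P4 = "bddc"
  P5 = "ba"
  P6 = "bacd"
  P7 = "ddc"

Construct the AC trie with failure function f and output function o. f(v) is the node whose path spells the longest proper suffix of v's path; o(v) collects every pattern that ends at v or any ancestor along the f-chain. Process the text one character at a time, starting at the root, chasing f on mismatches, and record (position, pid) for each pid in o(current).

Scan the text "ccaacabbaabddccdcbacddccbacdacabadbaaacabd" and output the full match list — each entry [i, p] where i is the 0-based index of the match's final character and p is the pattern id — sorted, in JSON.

Build:
Trie nodes:
  0='ε' goto a→2 b→6 c→1 d→18
  1='c' goto ·  ←P0
  2='a' goto c→3 d→10
  3='ac' goto a→4
  4='aca' goto b→5
  5='acab' goto ·  ←P1
  6='b' goto a→7 d→13
  7='ba' goto c→16 d→8  ←P5
  8='bad' goto c→9
  9='badc' goto ·  ←P2
  10='ad' goto b→11
  11='adb' goto a→12
  12='adba' goto ·  ←P3
  13='bd' goto d→14
  14='bdd' goto c→15
  15='bddc' goto ·  ←P4
  16='bac' goto d→17
  17='bacd' goto ·  ←P6
  18='d' goto d→19
  19='dd' goto c→20
  20='ddc' goto ·  ←P7

BFS fail/out derivation:
  n1('c'): parent n0 fail=0; on 'c' 0 → fail=0;  out {0}∪∅={0}
  n2('a'): parent n0 fail=0; on 'a' 0 → fail=0;  out ∅∪∅=∅
  n6('b'): parent n0 fail=0; on 'b' 0 → fail=0;  out ∅∪∅=∅
  n18('d'): parent n0 fail=0; on 'd' 0 → fail=0;  out ∅∪∅=∅
  n3('ac'): parent n2 fail=0; on 'c' 0 → fail=1;  out ∅∪{0}={0}
  n7('ba'): parent n6 fail=0; on 'a' 0 → fail=2;  out {5}∪∅={5}
  n10('ad'): parent n2 fail=0; on 'd' 0 → fail=18;  out ∅∪∅=∅
  n13('bd'): parent n6 fail=0; on 'd' 0 → fail=18;  out ∅∪∅=∅
  n19('dd'): parent n18 fail=0; on 'd' 0 → fail=18;  out ∅∪∅=∅
  n4('aca'): parent n3 fail=1; on 'a' 1→0 → fail=2;  out ∅∪∅=∅
  n8('bad'): parent n7 fail=2; on 'd' 2 → fail=10;  out ∅∪∅=∅
  n11('adb'): parent n10 fail=18; on 'b' 18→0 → fail=6;  out ∅∪∅=∅
  n14('bdd'): parent n13 fail=18; on 'd' 18 → fail=19;  out ∅∪∅=∅
  n16('bac'): parent n7 fail=2; on 'c' 2 → fail=3;  out ∅∪{0}={0}
  n20('ddc'): parent n19 fail=18; on 'c' 18→0 → fail=1;  out {7}∪{0}={0,7}
  n5('acab'): parent n4 fail=2; on 'b' 2→0 → fail=6;  out {1}∪∅={1}
  n9('badc'): parent n8 fail=10; on 'c' 10→18→0 → fail=1;  out {2}∪{0}={0,2}
  n12('adba'): parent n11 fail=6; on 'a' 6 → fail=7;  out {3}∪{5}={3,5}
  n15('bddc'): parent n14 fail=19; on 'c' 19 → fail=20;  out {4}∪{0,7}={0,4,7}
  n17('bacd'): parent n16 fail=3; on 'd' 3→1→0 → fail=18;  out {6}∪∅={6}

Text stream:
pos 0 'c': at 1  emit P0@[0:0]
pos 1 'c': at 1 (via fail)  emit P0@[1:1]
pos 2 'a': at 2 (via fail)
pos 3 'a': at 2 (via fail)
pos 4 'c': at 3  emit P0@[4:4]
pos 5 'a': at 4
pos 6 'b': at 5  emit P1@[3:6]
pos 7 'b': at 6 (via fail)
pos 8 'a': at 7  emit P5@[7:8]
pos 9 'a': at 2 (via fail)
pos 10 'b': at 6 (via fail)
pos 11 'd': at 13
pos 12 'd': at 14
pos 13 'c': at 15  emit P0@[13:13],P4@[10:13],P7@[11:13]
pos 14 'c': at 1 (via fail)  emit P0@[14:14]
pos 15 'd': at 18 (via fail)
pos 16 'c': at 1 (via fail)  emit P0@[16:16]
pos 17 'b': at 6 (via fail)
pos 18 'a': at 7  emit P5@[17:18]
pos 19 'c': at 16  emit P0@[19:19]
pos 20 'd': at 17  emit P6@[17:20]
pos 21 'd': at 19 (via fail)
pos 22 'c': at 20  emit P0@[22:22],P7@[20:22]
pos 23 'c': at 1 (via fail)  emit P0@[23:23]
pos 24 'b': at 6 (via fail)
pos 25 'a': at 7  emit P5@[24:25]
pos 26 'c': at 16  emit P0@[26:26]
pos 27 'd': at 17  emit P6@[24:27]
pos 28 'a': at 2 (via fail)
pos 29 'c': at 3  emit P0@[29:29]
pos 30 'a': at 4
pos 31 'b': at 5  emit P1@[28:31]
pos 32 'a': at 7 (via fail)  emit P5@[31:32]
pos 33 'd': at 8
pos 34 'b': at 11 (via fail)
pos 35 'a': at 12  emit P3@[32:35],P5@[34:35]
pos 36 'a': at 2 (via fail)
pos 37 'a': at 2 (via fail)
pos 38 'c': at 3  emit P0@[38:38]
pos 39 'a': at 4
pos 40 'b': at 5  emit P1@[37:40]
pos 41 'd': at 13 (via fail)

All matches (sorted): [[0,0],[1,0],[4,0],[6,1],[8,5],[13,0],[13,4],[13,7],[14,0],[16,0],[18,5],[19,0],[20,6],[22,0],[22,7],[23,0],[25,5],[26,0],[27,6],[29,0],[31,1],[32,5],[35,3],[35,5],[38,0],[40,1]]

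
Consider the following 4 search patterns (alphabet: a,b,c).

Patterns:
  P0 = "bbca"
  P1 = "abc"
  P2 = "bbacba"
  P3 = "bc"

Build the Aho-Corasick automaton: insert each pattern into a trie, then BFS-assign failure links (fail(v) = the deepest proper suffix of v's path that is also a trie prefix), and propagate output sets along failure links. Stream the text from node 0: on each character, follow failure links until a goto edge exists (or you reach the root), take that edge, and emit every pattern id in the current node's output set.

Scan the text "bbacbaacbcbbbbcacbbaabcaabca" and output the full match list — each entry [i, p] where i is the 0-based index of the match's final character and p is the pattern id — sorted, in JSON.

Construct AC machine:
Trie (insert patterns):
  0='ε' goto a→5 b→1
  1='b' goto b→2 c→12
  2='bb' goto a→8 c→3
  3='bbc' goto a→4
  4='bbca' goto ·  [P0 ends]
  5='a' goto b→6
  6='ab' goto c→7
  7='abc' goto ·  [P1 ends]
  8='bba' goto c→9
  9='bbac' goto b→10
  10='bbacb' goto a→11
  11='bbacba' goto ·  [P2 ends]
  12='bc' goto ·  [P3 ends]

BFS fail/out derivation:
  fail(1) 'b': from fail(0)=0 chase 'b': 0 ⇒ 0;  out=∅∪out(0)=∅
  fail(5) 'a': from fail(0)=0 chase 'a': 0 ⇒ 0;  out=∅∪out(0)=∅
  fail(2) 'bb': from fail(1)=0 chase 'b': 0 ⇒ 1;  out=∅∪out(1)=∅
  fail(6) 'ab': from fail(5)=0 chase 'b': 0 ⇒ 1;  out=∅∪out(1)=∅
  fail(12) 'bc': from fail(1)=0 chase 'c': 0 ⇒ 0;  out={3}∪out(0)={3}
  fail(3) 'bbc': from fail(2)=1 chase 'c': 1 ⇒ 12;  out=∅∪out(12)={3}
  fail(7) 'abc': from fail(6)=1 chase 'c': 1 ⇒ 12;  out={1}∪out(12)={1,3}
  fail(8) 'bba': from fail(2)=1 chase 'a': 1→0 ⇒ 5;  out=∅∪out(5)=∅
  fail(4) 'bbca': from fail(3)=12 chase 'a': 12→0 ⇒ 5;  out={0}∪out(5)={0}
  fail(9) 'bbac': from fail(8)=5 chase 'c': 5→0 ⇒ 0;  out=∅∪out(0)=∅
  fail(10) 'bbacb': from fail(9)=0 chase 'b': 0 ⇒ 1;  out=∅∪out(1)=∅
  fail(11) 'bbacba': from fail(10)=1 chase 'a': 1→0 ⇒ 5;  out={2}∪out(5)={2}

Text stream:
i=0 'b': node 0→1
i=1 'b': node 1→2
i=2 'a': node 2→8
i=3 'c': node 8→9
i=4 'b': node 9→10
i=5 'a': node 10→11  ** P2@[0:5]
i=6 'a': node 11→5 (via fail)
i=7 'c': node 5→0 (via fail)
i=8 'b': node 0→1
i=9 'c': node 1→12  ** P3@[8:9]
i=10 'b': node 12→1 (via fail)
i=11 'b': node 1→2
i=12 'b': node 2→2 (via fail)
i=13 'b': node 2→2 (via fail)
i=14 'c': node 2→3  ** P3@[13:14]
i=15 'a': node 3→4  ** P0@[12:15]
i=16 'c': node 4→0 (via fail)
i=17 'b': node 0→1
i=18 'b': node 1→2
i=19 'a': node 2→8
i=20 'a': node 8→5 (via fail)
i=21 'b': node 5→6
i=22 'c': node 6→7  ** P1@[20:22],P3@[21:22]
i=23 'a': node 7→5 (via fail)
i=24 'a': node 5→5 (via fail)
i=25 'b': node 5→6
i=26 'c': node 6→7  ** P1@[24:26],P3@[25:26]
i=27 'a': node 7→5 (via fail)

Result: [[5,2],[9,3],[14,3],[15,0],[22,1],[22,3],[26,1],[26,3]]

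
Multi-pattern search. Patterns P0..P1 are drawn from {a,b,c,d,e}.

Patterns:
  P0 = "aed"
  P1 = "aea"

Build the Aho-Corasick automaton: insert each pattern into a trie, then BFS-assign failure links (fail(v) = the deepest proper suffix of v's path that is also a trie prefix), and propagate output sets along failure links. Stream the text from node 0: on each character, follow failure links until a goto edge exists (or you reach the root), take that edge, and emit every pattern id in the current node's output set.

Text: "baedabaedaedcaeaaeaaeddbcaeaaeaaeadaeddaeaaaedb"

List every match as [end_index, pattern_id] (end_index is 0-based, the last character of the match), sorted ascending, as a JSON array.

Construct AC machine:
Trie (insert patterns):
  0='ε' goto a→1
  1='a' goto e→2
  2='ae' goto a→4 d→3
  3='aed' goto ·  [P0 ends]
  4='aea' goto ·  [P1 ends]

Failure links (BFS by depth):
  fail(1) 'a': from fail(0)=0 chase 'a': 0 ⇒ 0;  out=∅∪out(0)=∅
  fail(2) 'ae': from fail(1)=0 chase 'e': 0 ⇒ 0;  out=∅∪out(0)=∅
  fail(3) 'aed': from fail(2)=0 chase 'd': 0 ⇒ 0;  out={0}∪out(0)={0}
  fail(4) 'aea': from fail(2)=0 chase 'a': 0 ⇒ 1;  out={1}∪out(1)={1}

Run:
[0] read 'b'  n0⇒n0
[1] read 'a'  n0⇒n1
[2] read 'e'  n1⇒n2
[3] read 'd'  n2⇒n3  emit P0@[1:3]
[4] read 'a'  n3⇒n1 (via fail)
[5] read 'b'  n1⇒n0 (via fail)
[6] read 'a'  n0⇒n1
[7] read 'e'  n1⇒n2
[8] read 'd'  n2⇒n3  emit P0@[6:8]
[9] read 'a'  n3⇒n1 (via fail)
[10] read 'e'  n1⇒n2
[11] read 'd'  n2⇒n3  emit P0@[9:11]
[12] read 'c'  n3⇒n0 (via fail)
[13] read 'a'  n0⇒n1
[14] read 'e'  n1⇒n2
[15] read 'a'  n2⇒n4  emit P1@[13:15]
[16] read 'a'  n4⇒n1 (via fail)
[17] read 'e'  n1⇒n2
[18] read 'a'  n2⇒n4  emit P1@[16:18]
[19] read 'a'  n4⇒n1 (via fail)
[20] read 'e'  n1⇒n2
[21] read 'd'  n2⇒n3  emit P0@[19:21]
[22] read 'd'  n3⇒n0 (via fail)
[23] read 'b'  n0⇒n0
[24] read 'c'  n0⇒n0
[25] read 'a'  n0⇒n1
[26] read 'e'  n1⇒n2
[27] read 'a'  n2⇒n4  emit P1@[25:27]
[28] read 'a'  n4⇒n1 (via fail)
[29] read 'e'  n1⇒n2
[30] read 'a'  n2⇒n4  emit P1@[28:30]
[31] read 'a'  n4⇒n1 (via fail)
[32] read 'e'  n1⇒n2
[33] read 'a'  n2⇒n4  emit P1@[31:33]
[34] read 'd'  n4⇒n0 (via fail)
[35] read 'a'  n0⇒n1
[36] read 'e'  n1⇒n2
[37] read 'd'  n2⇒n3  emit P0@[35:37]
[38] read 'd'  n3⇒n0 (via fail)
[39] read 'a'  n0⇒n1
[40] read 'e'  n1⇒n2
[41] read 'a'  n2⇒n4  emit P1@[39:41]
[42] read 'a'  n4⇒n1 (via fail)
[43] read 'a'  n1⇒n1 (via fail)
[44] read 'e'  n1⇒n2
[45] read 'd'  n2⇒n3  emit P0@[43:45]
[46] read 'b'  n3⇒n0 (via fail)

Result: [[3,0],[8,0],[11,0],[15,1],[18,1],[21,0],[27,1],[30,1],[33,1],[37,0],[41,1],[45,0]]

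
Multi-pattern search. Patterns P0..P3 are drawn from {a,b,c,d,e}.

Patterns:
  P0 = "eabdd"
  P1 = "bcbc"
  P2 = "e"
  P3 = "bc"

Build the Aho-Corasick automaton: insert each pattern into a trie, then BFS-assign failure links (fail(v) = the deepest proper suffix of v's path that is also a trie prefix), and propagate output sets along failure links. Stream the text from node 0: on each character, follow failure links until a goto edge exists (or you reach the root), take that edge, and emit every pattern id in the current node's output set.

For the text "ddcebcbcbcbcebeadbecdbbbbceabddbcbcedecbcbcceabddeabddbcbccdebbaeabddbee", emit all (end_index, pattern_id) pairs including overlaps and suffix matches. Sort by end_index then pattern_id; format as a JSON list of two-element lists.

Build automaton:
Trie (insert patterns):
  0='ε' goto b→6 e→1
  1='e' goto a→2  ←P2
  2='ea' goto b→3
  3='eab' goto d→4
  4='eabd' goto d→5
  5='eabdd' goto ·  ←P0
  6='b' goto c→7
  7='bc' goto b→8  ←P3
  8='bcb' goto c→9
  9='bcbc' goto ·  ←P1

BFS fail/out derivation:
  fail(1) 'e': from fail(0)=0 chase 'e': 0 ⇒ 0;  out={2}∪out(0)={2}
  fail(6) 'b': from fail(0)=0 chase 'b': 0 ⇒ 0;  out=∅∪out(0)=∅
  fail(2) 'ea': from fail(1)=0 chase 'a': 0 ⇒ 0;  out=∅∪out(0)=∅
  fail(7) 'bc': from fail(6)=0 chase 'c': 0 ⇒ 0;  out={3}∪out(0)={3}
  fail(3) 'eab': from fail(2)=0 chase 'b': 0 ⇒ 6;  out=∅∪out(6)=∅
  fail(8) 'bcb': from fail(7)=0 chase 'b': 0 ⇒ 6;  out=∅∪out(6)=∅
  fail(4) 'eabd': from fail(3)=6 chase 'd': 6→0 ⇒ 0;  out=∅∪out(0)=∅
  fail(9) 'bcbc': from fail(8)=6 chase 'c': 6 ⇒ 7;  out={1}∪out(7)={1,3}
  fail(5) 'eabdd': from fail(4)=0 chase 'd': 0 ⇒ 0;  out={0}∪out(0)={0}

Run:
pos 0 'd': at 0
pos 1 'd': at 0
pos 2 'c': at 0
pos 3 'e': at 1  emit P2@[3:3]
pos 4 'b': at 6 ·f
pos 5 'c': at 7  emit P3@[4:5]
pos 6 'b': at 8
pos 7 'c': at 9  emit P1@[4:7],P3@[6:7]
pos 8 'b': at 8 ·f
pos 9 'c': at 9  emit P1@[6:9],P3@[8:9]
pos 10 'b': at 8 ·f
pos 11 'c': at 9  emit P1@[8:11],P3@[10:11]
pos 12 'e': at 1 ·f  emit P2@[12:12]
pos 13 'b': at 6 ·f
pos 14 'e': at 1 ·f  emit P2@[14:14]
pos 15 'a': at 2
pos 16 'd': at 0 ·f
pos 17 'b': at 6
pos 18 'e': at 1 ·f  emit P2@[18:18]
pos 19 'c': at 0 ·f
pos 20 'd': at 0
pos 21 'b': at 6
pos 22 'b': at 6 ·f
pos 23 'b': at 6 ·f
pos 24 'b': at 6 ·f
pos 25 'c': at 7  emit P3@[24:25]
pos 26 'e': at 1 ·f  emit P2@[26:26]
pos 27 'a': at 2
pos 28 'b': at 3
pos 29 'd': at 4
pos 30 'd': at 5  emit P0@[26:30]
pos 31 'b': at 6 ·f
pos 32 'c': at 7  emit P3@[31:32]
pos 33 'b': at 8
pos 34 'c': at 9  emit P1@[31:34],P3@[33:34]
pos 35 'e': at 1 ·f  emit P2@[35:35]
pos 36 'd': at 0 ·f
pos 37 'e': at 1  emit P2@[37:37]
pos 38 'c': at 0 ·f
pos 39 'b': at 6
pos 40 'c': at 7  emit P3@[39:40]
pos 41 'b': at 8
pos 42 'c': at 9  emit P1@[39:42],P3@[41:42]
pos 43 'c': at 0 ·f
pos 44 'e': at 1  emit P2@[44:44]
pos 45 'a': at 2
pos 46 'b': at 3
pos 47 'd': at 4
pos 48 'd': at 5  emit P0@[44:48]
pos 49 'e': at 1 ·f  emit P2@[49:49]
pos 50 'a': at 2
pos 51 'b': at 3
pos 52 'd': at 4
pos 53 'd': at 5  emit P0@[49:53]
pos 54 'b': at 6 ·f
pos 55 'c': at 7  emit P3@[54:55]
pos 56 'b': at 8
pos 57 'c': at 9  emit P1@[54:57],P3@[56:57]
pos 58 'c': at 0 ·f
pos 59 'd': at 0
pos 60 'e': at 1  emit P2@[60:60]
pos 61 'b': at 6 ·f
pos 62 'b': at 6 ·f
pos 63 'a': at 0 ·f
pos 64 'e': at 1  emit P2@[64:64]
pos 65 'a': at 2
pos 66 'b': at 3
pos 67 'd': at 4
pos 68 'd': at 5  emit P0@[64:68]
pos 69 'b': at 6 ·f
pos 70 'e': at 1 ·f  emit P2@[70:70]
pos 71 'e': at 1 ·f  emit P2@[71:71]

Matches: [[3,2],[5,3],[7,1],[7,3],[9,1],[9,3],[11,1],[11,3],[12,2],[14,2],[18,2],[25,3],[26,2],[30,0],[32,3],[34,1],[34,3],[35,2],[37,2],[40,3],[42,1],[42,3],[44,2],[48,0],[49,2],[53,0],[55,3],[57,1],[57,3],[60,2],[64,2],[68,0],[70,2],[71,2]]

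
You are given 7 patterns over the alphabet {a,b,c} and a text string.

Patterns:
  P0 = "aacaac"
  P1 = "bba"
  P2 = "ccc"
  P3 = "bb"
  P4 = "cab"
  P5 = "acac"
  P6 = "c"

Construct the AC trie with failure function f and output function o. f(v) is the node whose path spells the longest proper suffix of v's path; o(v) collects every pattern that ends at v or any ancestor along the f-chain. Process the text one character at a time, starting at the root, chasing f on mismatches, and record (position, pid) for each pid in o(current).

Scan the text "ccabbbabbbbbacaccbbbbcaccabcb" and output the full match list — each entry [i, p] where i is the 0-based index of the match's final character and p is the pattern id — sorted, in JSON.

Build:
Trie nodes:
  0='ε' goto a→1 b→7 c→10
  1='a' goto a→2 c→15
  2='aa' goto c→3
  3='aac' goto a→4
  4='aaca' goto a→5
  5='aacaa' goto c→6
  6='aacaac' goto ·  ←P0
  7='b' goto b→8
  8='bb' goto a→9  ←P3
  9='bba' goto ·  ←P1
  10='c' goto a→13 c→11  ←P6
  11='cc' goto c→12
  12='ccc' goto ·  ←P2
  13='ca' goto b→14
  14='cab' goto ·  ←P4
  15='ac' goto a→16
  16='aca' goto c→17
  17='acac' goto ·  ←P5

Failure links (BFS by depth):
  n1('a'): parent n0 fail=0; on 'a' 0 → fail=0;  out ∅∪∅=∅
  n7('b'): parent n0 fail=0; on 'b' 0 → fail=0;  out ∅∪∅=∅
  n10('c'): parent n0 fail=0; on 'c' 0 → fail=0;  out {6}∪∅={6}
  n2('aa'): parent n1 fail=0; on 'a' 0 → fail=1;  out ∅∪∅=∅
  n8('bb'): parent n7 fail=0; on 'b' 0 → fail=7;  out {3}∪∅={3}
  n11('cc'): parent n10 fail=0; on 'c' 0 → fail=10;  out ∅∪{6}={6}
  n13('ca'): parent n10 fail=0; on 'a' 0 → fail=1;  out ∅∪∅=∅
  n15('ac'): parent n1 fail=0; on 'c' 0 → fail=10;  out ∅∪{6}={6}
  n3('aac'): parent n2 fail=1; on 'c' 1 → fail=15;  out ∅∪{6}={6}
  n9('bba'): parent n8 fail=7; on 'a' 7→0 → fail=1;  out {1}∪∅={1}
  n12('ccc'): parent n11 fail=10; on 'c' 10 → fail=11;  out {2}∪{6}={2,6}
  n14('cab'): parent n13 fail=1; on 'b' 1→0 → fail=7;  out {4}∪∅={4}
  n16('aca'): parent n15 fail=10; on 'a' 10 → fail=13;  out ∅∪∅=∅
  n4('aaca'): parent n3 fail=15; on 'a' 15 → fail=16;  out ∅∪∅=∅
  n17('acac'): parent n16 fail=13; on 'c' 13→1 → fail=15;  out {5}∪{6}={5,6}
  n5('aacaa'): parent n4 fail=16; on 'a' 16→13→1 → fail=2;  out ∅∪∅=∅
  n6('aacaac'): parent n5 fail=2; on 'c' 2 → fail=3;  out {0}∪{6}={0,6}

Run:
pos 0 'c': at 10  emit P6@[0:0]
pos 1 'c': at 11  emit P6@[1:1]
pos 2 'a': at 13 (fail-walked)
pos 3 'b': at 14  emit P4@[1:3]
pos 4 'b': at 8 (fail-walked)  emit P3@[3:4]
pos 5 'b': at 8 (fail-walked)  emit P3@[4:5]
pos 6 'a': at 9  emit P1@[4:6]
pos 7 'b': at 7 (fail-walked)
pos 8 'b': at 8  emit P3@[7:8]
pos 9 'b': at 8 (fail-walked)  emit P3@[8:9]
pos 10 'b': at 8 (fail-walked)  emit P3@[9:10]
pos 11 'b': at 8 (fail-walked)  emit P3@[10:11]
pos 12 'a': at 9  emit P1@[10:12]
pos 13 'c': at 15 (fail-walked)  emit P6@[13:13]
pos 14 'a': at 16
pos 15 'c': at 17  emit P5@[12:15],P6@[15:15]
pos 16 'c': at 11 (fail-walked)  emit P6@[16:16]
pos 17 'b': at 7 (fail-walked)
pos 18 'b': at 8  emit P3@[17:18]
pos 19 'b': at 8 (fail-walked)  emit P3@[18:19]
pos 20 'b': at 8 (fail-walked)  emit P3@[19:20]
pos 21 'c': at 10 (fail-walked)  emit P6@[21:21]
pos 22 'a': at 13
pos 23 'c': at 15 (fail-walked)  emit P6@[23:23]
pos 24 'c': at 11 (fail-walked)  emit P6@[24:24]
pos 25 'a': at 13 (fail-walked)
pos 26 'b': at 14  emit P4@[24:26]
pos 27 'c': at 10 (fail-walked)  emit P6@[27:27]
pos 28 'b': at 7 (fail-walked)

Matches: [[0,6],[1,6],[3,4],[4,3],[5,3],[6,1],[8,3],[9,3],[10,3],[11,3],[12,1],[13,6],[15,5],[15,6],[16,6],[18,3],[19,3],[20,3],[21,6],[23,6],[24,6],[26,4],[27,6]]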